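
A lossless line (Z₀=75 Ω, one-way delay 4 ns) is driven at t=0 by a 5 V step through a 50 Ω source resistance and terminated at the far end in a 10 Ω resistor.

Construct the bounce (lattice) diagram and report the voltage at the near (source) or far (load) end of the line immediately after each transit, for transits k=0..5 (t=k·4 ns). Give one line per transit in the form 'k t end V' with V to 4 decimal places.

0 0 source 3.0000
1 4 load 0.7059
2 8 source 1.1647
3 12 load 0.8138
4 16 source 0.8840
5 20 load 0.8304

Γ_L=-0.764706, Γ_S=-0.200000; launch V₁=5·75/125=3.000000
k=0 src: V=3.0000
k=1 load: inc=3.000000, refl=3.000000·-0.764706=-2.2941; V=0.000000+3.000000+-2.294118=0.7059
k=2 src: inc=-2.294118, refl=-2.294118·-0.200000=0.4588; V=3.000000+-2.294118+0.458824=1.1647
k=3 load: inc=0.458824, refl=0.458824·-0.764706=-0.3509; V=0.705882+0.458824+-0.350865=0.8138
k=4 src: inc=-0.350865, refl=-0.350865·-0.200000=0.0702; V=1.164706+-0.350865+0.070173=0.8840
k=5 load: inc=0.070173, refl=0.070173·-0.764706=-0.0537; V=0.813841+0.070173+-0.053662=0.8304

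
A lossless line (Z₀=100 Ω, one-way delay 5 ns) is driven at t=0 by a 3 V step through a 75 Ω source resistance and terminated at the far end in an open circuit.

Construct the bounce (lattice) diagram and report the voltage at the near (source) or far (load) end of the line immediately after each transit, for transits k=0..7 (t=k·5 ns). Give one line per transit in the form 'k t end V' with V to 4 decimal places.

0 0 source 1.7143
1 5 load 3.4286
2 10 source 3.1837
3 15 load 2.9388
4 20 source 2.9738
5 25 load 3.0087
6 30 source 3.0037
7 35 load 2.9988

Γ_L=1.000000, Γ_S=-0.142857; launch V₁=3·100/175=1.714286
k=0 src: V=1.7143
k=1 load: inc=1.714286, refl=1.714286·1.000000=1.7143; V=0.000000+1.714286+1.714286=3.4286
k=2 src: inc=1.714286, refl=1.714286·-0.142857=-0.2449; V=1.714286+1.714286+-0.244898=3.1837
k=3 load: inc=-0.244898, refl=-0.244898·1.000000=-0.2449; V=3.428571+-0.244898+-0.244898=2.9388
k=4 src: inc=-0.244898, refl=-0.244898·-0.142857=0.0350; V=3.183673+-0.244898+0.034985=2.9738
k=5 load: inc=0.034985, refl=0.034985·1.000000=0.0350; V=2.938776+0.034985+0.034985=3.0087
k=6 src: inc=0.034985, refl=0.034985·-0.142857=-0.0050; V=2.973761+0.034985+-0.004998=3.0037
k=7 load: inc=-0.004998, refl=-0.004998·1.000000=-0.0050; V=3.008746+-0.004998+-0.004998=2.9988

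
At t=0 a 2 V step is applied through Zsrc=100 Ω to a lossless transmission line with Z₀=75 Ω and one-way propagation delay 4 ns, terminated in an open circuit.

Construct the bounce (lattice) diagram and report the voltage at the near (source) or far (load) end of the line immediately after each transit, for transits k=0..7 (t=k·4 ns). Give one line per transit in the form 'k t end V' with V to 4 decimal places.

Γ_L=1.000000, Γ_S=0.142857; launch V₁=2·75/175=0.857143
k=0 src: V=0.8571
k=1 load: inc=0.857143, refl=0.857143·1.000000=0.8571; V=0.000000+0.857143+0.857143=1.7143
k=2 src: inc=0.857143, refl=0.857143·0.142857=0.1224; V=0.857143+0.857143+0.122449=1.8367
k=3 load: inc=0.122449, refl=0.122449·1.000000=0.1224; V=1.714286+0.122449+0.122449=1.9592
k=4 src: inc=0.122449, refl=0.122449·0.142857=0.0175; V=1.836735+0.122449+0.017493=1.9767
k=5 load: inc=0.017493, refl=0.017493·1.000000=0.0175; V=1.959184+0.017493+0.017493=1.9942
k=6 src: inc=0.017493, refl=0.017493·0.142857=0.0025; V=1.976676+0.017493+0.002499=1.9967
k=7 load: inc=0.002499, refl=0.002499·1.000000=0.0025; V=1.994169+0.002499+0.002499=1.9992

0 0 source 0.8571
1 4 load 1.7143
2 8 source 1.8367
3 12 load 1.9592
4 16 source 1.9767
5 20 load 1.9942
6 24 source 1.9967
7 28 load 1.9992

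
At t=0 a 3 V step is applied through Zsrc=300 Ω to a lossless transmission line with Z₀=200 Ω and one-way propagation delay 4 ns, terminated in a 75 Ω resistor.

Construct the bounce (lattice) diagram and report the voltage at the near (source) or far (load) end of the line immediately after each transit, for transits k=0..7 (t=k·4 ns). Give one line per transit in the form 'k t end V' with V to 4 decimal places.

Γ_L=-0.454545, Γ_S=0.200000; launch V₁=3·200/500=1.200000
k=0 src: V=1.2000
k=1 load: inc=1.200000, refl=1.200000·-0.454545=-0.5455; V=0.000000+1.200000+-0.545455=0.6545
k=2 src: inc=-0.545455, refl=-0.545455·0.200000=-0.1091; V=1.200000+-0.545455+-0.109091=0.5455
k=3 load: inc=-0.109091, refl=-0.109091·-0.454545=0.0496; V=0.654545+-0.109091+0.049587=0.5950
k=4 src: inc=0.049587, refl=0.049587·0.200000=0.0099; V=0.545455+0.049587+0.009917=0.6050
k=5 load: inc=0.009917, refl=0.009917·-0.454545=-0.0045; V=0.595041+0.009917+-0.004508=0.6005
k=6 src: inc=-0.004508, refl=-0.004508·0.200000=-0.0009; V=0.604959+-0.004508+-0.000902=0.5995
k=7 load: inc=-0.000902, refl=-0.000902·-0.454545=0.0004; V=0.600451+-0.000902+0.000410=0.6000

0 0 source 1.2000
1 4 load 0.6545
2 8 source 0.5455
3 12 load 0.5950
4 16 source 0.6050
5 20 load 0.6005
6 24 source 0.5995
7 28 load 0.6000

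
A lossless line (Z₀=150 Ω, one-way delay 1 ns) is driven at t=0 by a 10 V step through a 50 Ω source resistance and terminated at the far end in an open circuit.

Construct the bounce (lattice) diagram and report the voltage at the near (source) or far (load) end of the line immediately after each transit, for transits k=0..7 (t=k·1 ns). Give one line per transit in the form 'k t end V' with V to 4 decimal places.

Γ_L=1.000000, Γ_S=-0.500000; launch V₁=10·150/200=7.500000
k=0 src: V=7.5000
k=1 load: inc=7.500000, refl=7.500000·1.000000=7.5000; V=0.000000+7.500000+7.500000=15.0000
k=2 src: inc=7.500000, refl=7.500000·-0.500000=-3.7500; V=7.500000+7.500000+-3.750000=11.2500
k=3 load: inc=-3.750000, refl=-3.750000·1.000000=-3.7500; V=15.000000+-3.750000+-3.750000=7.5000
k=4 src: inc=-3.750000, refl=-3.750000·-0.500000=1.8750; V=11.250000+-3.750000+1.875000=9.3750
k=5 load: inc=1.875000, refl=1.875000·1.000000=1.8750; V=7.500000+1.875000+1.875000=11.2500
k=6 src: inc=1.875000, refl=1.875000·-0.500000=-0.9375; V=9.375000+1.875000+-0.937500=10.3125
k=7 load: inc=-0.937500, refl=-0.937500·1.000000=-0.9375; V=11.250000+-0.937500+-0.937500=9.3750

0 0 source 7.5000
1 1 load 15.0000
2 2 source 11.2500
3 3 load 7.5000
4 4 source 9.3750
5 5 load 11.2500
6 6 source 10.3125
7 7 load 9.3750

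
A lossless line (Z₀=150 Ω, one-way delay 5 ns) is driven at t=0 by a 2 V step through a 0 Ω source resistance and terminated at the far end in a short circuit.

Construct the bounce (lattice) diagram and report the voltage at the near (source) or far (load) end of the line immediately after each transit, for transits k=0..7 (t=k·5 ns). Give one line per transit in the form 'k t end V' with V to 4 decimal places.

Γ_L=-1.000000, Γ_S=-1.000000; launch V₁=2·150/150=2.000000
k=0 src: V=2.0000
k=1 load: inc=2.000000, refl=2.000000·-1.000000=-2.0000; V=0.000000+2.000000+-2.000000=0.0000
k=2 src: inc=-2.000000, refl=-2.000000·-1.000000=2.0000; V=2.000000+-2.000000+2.000000=2.0000
k=3 load: inc=2.000000, refl=2.000000·-1.000000=-2.0000; V=0.000000+2.000000+-2.000000=0.0000
k=4 src: inc=-2.000000, refl=-2.000000·-1.000000=2.0000; V=2.000000+-2.000000+2.000000=2.0000
k=5 load: inc=2.000000, refl=2.000000·-1.000000=-2.0000; V=0.000000+2.000000+-2.000000=0.0000
k=6 src: inc=-2.000000, refl=-2.000000·-1.000000=2.0000; V=2.000000+-2.000000+2.000000=2.0000
k=7 load: inc=2.000000, refl=2.000000·-1.000000=-2.0000; V=0.000000+2.000000+-2.000000=0.0000

0 0 source 2.0000
1 5 load 0.0000
2 10 source 2.0000
3 15 load 0.0000
4 20 source 2.0000
5 25 load 0.0000
6 30 source 2.0000
7 35 load 0.0000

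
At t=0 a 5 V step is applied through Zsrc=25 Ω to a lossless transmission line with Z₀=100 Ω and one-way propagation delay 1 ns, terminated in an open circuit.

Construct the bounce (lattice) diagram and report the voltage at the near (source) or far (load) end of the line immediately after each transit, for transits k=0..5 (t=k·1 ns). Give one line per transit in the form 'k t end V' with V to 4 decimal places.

0 0 source 4.0000
1 1 load 8.0000
2 2 source 5.6000
3 3 load 3.2000
4 4 source 4.6400
5 5 load 6.0800

Γ_L=1.000000, Γ_S=-0.600000; launch V₁=5·100/125=4.000000
k=0 src: V=4.0000
k=1 load: inc=4.000000, refl=4.000000·1.000000=4.0000; V=0.000000+4.000000+4.000000=8.0000
k=2 src: inc=4.000000, refl=4.000000·-0.600000=-2.4000; V=4.000000+4.000000+-2.400000=5.6000
k=3 load: inc=-2.400000, refl=-2.400000·1.000000=-2.4000; V=8.000000+-2.400000+-2.400000=3.2000
k=4 src: inc=-2.400000, refl=-2.400000·-0.600000=1.4400; V=5.600000+-2.400000+1.440000=4.6400
k=5 load: inc=1.440000, refl=1.440000·1.000000=1.4400; V=3.200000+1.440000+1.440000=6.0800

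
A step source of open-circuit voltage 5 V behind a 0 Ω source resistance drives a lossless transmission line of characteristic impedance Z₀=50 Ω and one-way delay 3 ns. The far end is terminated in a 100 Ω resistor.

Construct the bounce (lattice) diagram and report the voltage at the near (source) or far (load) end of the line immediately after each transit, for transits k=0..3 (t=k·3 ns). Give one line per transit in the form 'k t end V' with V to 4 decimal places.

Γ_L=0.333333, Γ_S=-1.000000; launch V₁=5·50/50=5.000000
k=0 src: V=5.0000
k=1 load: inc=5.000000, refl=5.000000·0.333333=1.6667; V=0.000000+5.000000+1.666667=6.6667
k=2 src: inc=1.666667, refl=1.666667·-1.000000=-1.6667; V=5.000000+1.666667+-1.666667=5.0000
k=3 load: inc=-1.666667, refl=-1.666667·0.333333=-0.5556; V=6.666667+-1.666667+-0.555556=4.4444

0 0 source 5.0000
1 3 load 6.6667
2 6 source 5.0000
3 9 load 4.4444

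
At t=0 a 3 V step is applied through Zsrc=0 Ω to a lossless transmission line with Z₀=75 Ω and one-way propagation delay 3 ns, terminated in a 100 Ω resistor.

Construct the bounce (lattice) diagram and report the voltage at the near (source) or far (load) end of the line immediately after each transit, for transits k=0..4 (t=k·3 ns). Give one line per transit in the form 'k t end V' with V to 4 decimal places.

0 0 source 3.0000
1 3 load 3.4286
2 6 source 3.0000
3 9 load 2.9388
4 12 source 3.0000

Γ_L=0.142857, Γ_S=-1.000000; launch V₁=3·75/75=3.000000
k=0 src: V=3.0000
k=1 load: inc=3.000000, refl=3.000000·0.142857=0.4286; V=0.000000+3.000000+0.428571=3.4286
k=2 src: inc=0.428571, refl=0.428571·-1.000000=-0.4286; V=3.000000+0.428571+-0.428571=3.0000
k=3 load: inc=-0.428571, refl=-0.428571·0.142857=-0.0612; V=3.428571+-0.428571+-0.061224=2.9388
k=4 src: inc=-0.061224, refl=-0.061224·-1.000000=0.0612; V=3.000000+-0.061224+0.061224=3.0000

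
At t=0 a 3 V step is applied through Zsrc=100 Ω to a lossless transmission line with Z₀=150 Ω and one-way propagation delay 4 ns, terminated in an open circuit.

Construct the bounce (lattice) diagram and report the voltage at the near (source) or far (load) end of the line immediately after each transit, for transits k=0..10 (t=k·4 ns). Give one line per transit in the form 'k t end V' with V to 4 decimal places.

0 0 source 1.8000
1 4 load 3.6000
2 8 source 3.2400
3 12 load 2.8800
4 16 source 2.9520
5 20 load 3.0240
6 24 source 3.0096
7 28 load 2.9952
8 32 source 2.9981
9 36 load 3.0010
10 40 source 3.0004

Γ_L=1.000000, Γ_S=-0.200000; launch V₁=3·150/250=1.800000
k=0 src: V=1.8000
k=1 load: inc=1.800000, refl=1.800000·1.000000=1.8000; V=0.000000+1.800000+1.800000=3.6000
k=2 src: inc=1.800000, refl=1.800000·-0.200000=-0.3600; V=1.800000+1.800000+-0.360000=3.2400
k=3 load: inc=-0.360000, refl=-0.360000·1.000000=-0.3600; V=3.600000+-0.360000+-0.360000=2.8800
k=4 src: inc=-0.360000, refl=-0.360000·-0.200000=0.0720; V=3.240000+-0.360000+0.072000=2.9520
k=5 load: inc=0.072000, refl=0.072000·1.000000=0.0720; V=2.880000+0.072000+0.072000=3.0240
k=6 src: inc=0.072000, refl=0.072000·-0.200000=-0.0144; V=2.952000+0.072000+-0.014400=3.0096
k=7 load: inc=-0.014400, refl=-0.014400·1.000000=-0.0144; V=3.024000+-0.014400+-0.014400=2.9952
k=8 src: inc=-0.014400, refl=-0.014400·-0.200000=0.0029; V=3.009600+-0.014400+0.002880=2.9981
k=9 load: inc=0.002880, refl=0.002880·1.000000=0.0029; V=2.995200+0.002880+0.002880=3.0010
k=10 src: inc=0.002880, refl=0.002880·-0.200000=-0.0006; V=2.998080+0.002880+-0.000576=3.0004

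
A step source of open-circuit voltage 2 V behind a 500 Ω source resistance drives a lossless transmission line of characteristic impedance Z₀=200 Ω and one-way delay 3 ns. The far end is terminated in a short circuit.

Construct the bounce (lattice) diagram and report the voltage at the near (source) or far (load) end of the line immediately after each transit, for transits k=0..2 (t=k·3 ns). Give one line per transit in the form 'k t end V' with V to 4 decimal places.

Γ_L=-1.000000, Γ_S=0.428571; launch V₁=2·200/700=0.571429
k=0 src: V=0.5714
k=1 load: inc=0.571429, refl=0.571429·-1.000000=-0.5714; V=0.000000+0.571429+-0.571429=0.0000
k=2 src: inc=-0.571429, refl=-0.571429·0.428571=-0.2449; V=0.571429+-0.571429+-0.244898=-0.2449

0 0 source 0.5714
1 3 load 0.0000
2 6 source -0.2449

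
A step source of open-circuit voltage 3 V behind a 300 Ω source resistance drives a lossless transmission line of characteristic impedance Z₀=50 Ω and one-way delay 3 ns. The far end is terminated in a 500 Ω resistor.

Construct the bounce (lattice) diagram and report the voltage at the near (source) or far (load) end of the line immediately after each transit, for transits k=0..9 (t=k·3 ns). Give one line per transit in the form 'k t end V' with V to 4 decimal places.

0 0 source 0.4286
1 3 load 0.7792
2 6 source 1.0297
3 9 load 1.2346
4 12 source 1.3810
5 15 load 1.5007
6 18 source 1.5863
7 21 load 1.6563
8 24 source 1.7063
9 27 load 1.7472

Γ_L=0.818182, Γ_S=0.714286; launch V₁=3·50/350=0.428571
k=0 src: V=0.4286
k=1 load: inc=0.428571, refl=0.428571·0.818182=0.3506; V=0.000000+0.428571+0.350649=0.7792
k=2 src: inc=0.350649, refl=0.350649·0.714286=0.2505; V=0.428571+0.350649+0.250464=1.0297
k=3 load: inc=0.250464, refl=0.250464·0.818182=0.2049; V=0.779221+0.250464+0.204925=1.2346
k=4 src: inc=0.204925, refl=0.204925·0.714286=0.1464; V=1.029685+0.204925+0.146375=1.3810
k=5 load: inc=0.146375, refl=0.146375·0.818182=0.1198; V=1.234610+0.146375+0.119761=1.5007
k=6 src: inc=0.119761, refl=0.119761·0.714286=0.0855; V=1.380985+0.119761+0.085544=1.5863
k=7 load: inc=0.085544, refl=0.085544·0.818182=0.0700; V=1.500746+0.085544+0.069990=1.6563
k=8 src: inc=0.069990, refl=0.069990·0.714286=0.0500; V=1.586290+0.069990+0.049993=1.7063
k=9 load: inc=0.049993, refl=0.049993·0.818182=0.0409; V=1.656280+0.049993+0.040903=1.7472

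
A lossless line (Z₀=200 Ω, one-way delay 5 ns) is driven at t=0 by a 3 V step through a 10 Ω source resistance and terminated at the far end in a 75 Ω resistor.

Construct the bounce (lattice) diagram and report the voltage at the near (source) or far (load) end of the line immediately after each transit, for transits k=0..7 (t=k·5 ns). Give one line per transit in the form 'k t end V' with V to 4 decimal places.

0 0 source 2.8571
1 5 load 1.5584
2 10 source 2.7335
3 15 load 2.1994
4 20 source 2.6826
5 25 load 2.4629
6 30 source 2.6617
7 35 load 2.5713

Γ_L=-0.454545, Γ_S=-0.904762; launch V₁=3·200/210=2.857143
k=0 src: V=2.8571
k=1 load: inc=2.857143, refl=2.857143·-0.454545=-1.2987; V=0.000000+2.857143+-1.298701=1.5584
k=2 src: inc=-1.298701, refl=-1.298701·-0.904762=1.1750; V=2.857143+-1.298701+1.175015=2.7335
k=3 load: inc=1.175015, refl=1.175015·-0.454545=-0.5341; V=1.558442+1.175015+-0.534098=2.1994
k=4 src: inc=-0.534098, refl=-0.534098·-0.904762=0.4832; V=2.733457+-0.534098+0.483231=2.6826
k=5 load: inc=0.483231, refl=0.483231·-0.454545=-0.2197; V=2.199359+0.483231+-0.219651=2.4629
k=6 src: inc=-0.219651, refl=-0.219651·-0.904762=0.1987; V=2.682591+-0.219651+0.198732=2.6617
k=7 load: inc=0.198732, refl=0.198732·-0.454545=-0.0903; V=2.462940+0.198732+-0.090333=2.5713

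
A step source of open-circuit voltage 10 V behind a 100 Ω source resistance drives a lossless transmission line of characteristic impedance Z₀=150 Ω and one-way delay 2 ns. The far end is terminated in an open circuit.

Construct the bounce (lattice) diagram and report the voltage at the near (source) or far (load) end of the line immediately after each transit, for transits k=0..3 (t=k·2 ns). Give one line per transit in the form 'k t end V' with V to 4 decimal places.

0 0 source 6.0000
1 2 load 12.0000
2 4 source 10.8000
3 6 load 9.6000

Γ_L=1.000000, Γ_S=-0.200000; launch V₁=10·150/250=6.000000
k=0 src: V=6.0000
k=1 load: inc=6.000000, refl=6.000000·1.000000=6.0000; V=0.000000+6.000000+6.000000=12.0000
k=2 src: inc=6.000000, refl=6.000000·-0.200000=-1.2000; V=6.000000+6.000000+-1.200000=10.8000
k=3 load: inc=-1.200000, refl=-1.200000·1.000000=-1.2000; V=12.000000+-1.200000+-1.200000=9.6000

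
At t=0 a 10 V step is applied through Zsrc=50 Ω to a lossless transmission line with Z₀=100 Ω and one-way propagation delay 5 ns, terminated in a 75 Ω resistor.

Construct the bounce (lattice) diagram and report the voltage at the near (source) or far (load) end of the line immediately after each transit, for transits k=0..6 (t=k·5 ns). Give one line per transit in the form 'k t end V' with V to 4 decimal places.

Γ_L=-0.142857, Γ_S=-0.333333; launch V₁=10·100/150=6.666667
k=0 src: V=6.6667
k=1 load: inc=6.666667, refl=6.666667·-0.142857=-0.9524; V=0.000000+6.666667+-0.952381=5.7143
k=2 src: inc=-0.952381, refl=-0.952381·-0.333333=0.3175; V=6.666667+-0.952381+0.317460=6.0317
k=3 load: inc=0.317460, refl=0.317460·-0.142857=-0.0454; V=5.714286+0.317460+-0.045351=5.9864
k=4 src: inc=-0.045351, refl=-0.045351·-0.333333=0.0151; V=6.031746+-0.045351+0.015117=6.0015
k=5 load: inc=0.015117, refl=0.015117·-0.142857=-0.0022; V=5.986395+0.015117+-0.002160=5.9994
k=6 src: inc=-0.002160, refl=-0.002160·-0.333333=0.0007; V=6.001512+-0.002160+0.000720=6.0001

0 0 source 6.6667
1 5 load 5.7143
2 10 source 6.0317
3 15 load 5.9864
4 20 source 6.0015
5 25 load 5.9994
6 30 source 6.0001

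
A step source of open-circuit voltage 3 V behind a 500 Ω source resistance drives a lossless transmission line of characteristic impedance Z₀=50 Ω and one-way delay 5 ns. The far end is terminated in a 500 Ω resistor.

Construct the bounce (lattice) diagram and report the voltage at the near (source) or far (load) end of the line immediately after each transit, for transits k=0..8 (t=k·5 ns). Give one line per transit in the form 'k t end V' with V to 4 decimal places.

Γ_L=0.818182, Γ_S=0.818182; launch V₁=3·50/550=0.272727
k=0 src: V=0.2727
k=1 load: inc=0.272727, refl=0.272727·0.818182=0.2231; V=0.000000+0.272727+0.223140=0.4959
k=2 src: inc=0.223140, refl=0.223140·0.818182=0.1826; V=0.272727+0.223140+0.182569=0.6784
k=3 load: inc=0.182569, refl=0.182569·0.818182=0.1494; V=0.495868+0.182569+0.149375=0.8278
k=4 src: inc=0.149375, refl=0.149375·0.818182=0.1222; V=0.678437+0.149375+0.122216=0.9500
k=5 load: inc=0.122216, refl=0.122216·0.818182=0.1000; V=0.827812+0.122216+0.099995=1.0500
k=6 src: inc=0.099995, refl=0.099995·0.818182=0.0818; V=0.950028+0.099995+0.081814=1.1318
k=7 load: inc=0.081814, refl=0.081814·0.818182=0.0669; V=1.050023+0.081814+0.066939=1.1988
k=8 src: inc=0.066939, refl=0.066939·0.818182=0.0548; V=1.131837+0.066939+0.054768=1.2535

0 0 source 0.2727
1 5 load 0.4959
2 10 source 0.6784
3 15 load 0.8278
4 20 source 0.9500
5 25 load 1.0500
6 30 source 1.1318
7 35 load 1.1988
8 40 source 1.2535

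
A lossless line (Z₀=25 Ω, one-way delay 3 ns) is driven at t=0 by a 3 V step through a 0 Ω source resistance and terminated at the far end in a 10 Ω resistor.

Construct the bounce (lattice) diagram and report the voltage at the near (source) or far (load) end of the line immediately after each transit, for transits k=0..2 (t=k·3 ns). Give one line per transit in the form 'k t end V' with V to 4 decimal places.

0 0 source 3.0000
1 3 load 1.7143
2 6 source 3.0000

Γ_L=-0.428571, Γ_S=-1.000000; launch V₁=3·25/25=3.000000
k=0 src: V=3.0000
k=1 load: inc=3.000000, refl=3.000000·-0.428571=-1.2857; V=0.000000+3.000000+-1.285714=1.7143
k=2 src: inc=-1.285714, refl=-1.285714·-1.000000=1.2857; V=3.000000+-1.285714+1.285714=3.0000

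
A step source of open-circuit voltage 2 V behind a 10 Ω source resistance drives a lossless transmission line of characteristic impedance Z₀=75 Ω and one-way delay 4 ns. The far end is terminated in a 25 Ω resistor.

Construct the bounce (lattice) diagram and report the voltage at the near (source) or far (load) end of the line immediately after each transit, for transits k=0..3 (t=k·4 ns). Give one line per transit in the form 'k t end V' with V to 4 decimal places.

Γ_L=-0.500000, Γ_S=-0.764706; launch V₁=2·75/85=1.764706
k=0 src: V=1.7647
k=1 load: inc=1.764706, refl=1.764706·-0.500000=-0.8824; V=0.000000+1.764706+-0.882353=0.8824
k=2 src: inc=-0.882353, refl=-0.882353·-0.764706=0.6747; V=1.764706+-0.882353+0.674740=1.5571
k=3 load: inc=0.674740, refl=0.674740·-0.500000=-0.3374; V=0.882353+0.674740+-0.337370=1.2197

0 0 source 1.7647
1 4 load 0.8824
2 8 source 1.5571
3 12 load 1.2197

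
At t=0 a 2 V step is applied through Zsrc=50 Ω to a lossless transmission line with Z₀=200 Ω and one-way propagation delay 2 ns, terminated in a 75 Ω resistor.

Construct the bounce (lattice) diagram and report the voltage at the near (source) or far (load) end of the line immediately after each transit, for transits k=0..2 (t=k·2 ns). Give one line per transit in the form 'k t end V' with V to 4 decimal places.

0 0 source 1.6000
1 2 load 0.8727
2 4 source 1.3091

Γ_L=-0.454545, Γ_S=-0.600000; launch V₁=2·200/250=1.600000
k=0 src: V=1.6000
k=1 load: inc=1.600000, refl=1.600000·-0.454545=-0.7273; V=0.000000+1.600000+-0.727273=0.8727
k=2 src: inc=-0.727273, refl=-0.727273·-0.600000=0.4364; V=1.600000+-0.727273+0.436364=1.3091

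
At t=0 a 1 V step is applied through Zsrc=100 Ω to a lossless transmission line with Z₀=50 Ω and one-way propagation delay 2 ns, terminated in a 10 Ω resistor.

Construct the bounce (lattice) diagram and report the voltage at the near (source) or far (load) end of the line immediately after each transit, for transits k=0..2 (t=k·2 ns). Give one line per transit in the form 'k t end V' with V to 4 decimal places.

0 0 source 0.3333
1 2 load 0.1111
2 4 source 0.0370

Γ_L=-0.666667, Γ_S=0.333333; launch V₁=1·50/150=0.333333
k=0 src: V=0.3333
k=1 load: inc=0.333333, refl=0.333333·-0.666667=-0.2222; V=0.000000+0.333333+-0.222222=0.1111
k=2 src: inc=-0.222222, refl=-0.222222·0.333333=-0.0741; V=0.333333+-0.222222+-0.074074=0.0370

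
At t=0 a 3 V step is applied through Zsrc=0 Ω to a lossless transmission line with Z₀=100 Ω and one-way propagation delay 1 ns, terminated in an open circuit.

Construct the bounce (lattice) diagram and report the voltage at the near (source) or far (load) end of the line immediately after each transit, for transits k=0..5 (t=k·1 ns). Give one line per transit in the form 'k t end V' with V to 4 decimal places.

Γ_L=1.000000, Γ_S=-1.000000; launch V₁=3·100/100=3.000000
k=0 src: V=3.0000
k=1 load: inc=3.000000, refl=3.000000·1.000000=3.0000; V=0.000000+3.000000+3.000000=6.0000
k=2 src: inc=3.000000, refl=3.000000·-1.000000=-3.0000; V=3.000000+3.000000+-3.000000=3.0000
k=3 load: inc=-3.000000, refl=-3.000000·1.000000=-3.0000; V=6.000000+-3.000000+-3.000000=0.0000
k=4 src: inc=-3.000000, refl=-3.000000·-1.000000=3.0000; V=3.000000+-3.000000+3.000000=3.0000
k=5 load: inc=3.000000, refl=3.000000·1.000000=3.0000; V=0.000000+3.000000+3.000000=6.0000

0 0 source 3.0000
1 1 load 6.0000
2 2 source 3.0000
3 3 load 0.0000
4 4 source 3.0000
5 5 load 6.0000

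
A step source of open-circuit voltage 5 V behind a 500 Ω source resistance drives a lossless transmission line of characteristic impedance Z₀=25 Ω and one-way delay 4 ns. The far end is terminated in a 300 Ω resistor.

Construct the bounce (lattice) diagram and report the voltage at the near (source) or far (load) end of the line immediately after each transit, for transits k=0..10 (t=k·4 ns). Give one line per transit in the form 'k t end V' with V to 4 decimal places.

0 0 source 0.2381
1 4 load 0.4396
2 8 source 0.6218
3 12 load 0.7761
4 16 source 0.9156
5 20 load 1.0337
6 24 source 1.1405
7 28 load 1.2309
8 32 source 1.3127
9 36 load 1.3819
10 40 source 1.4445

Γ_L=0.846154, Γ_S=0.904762; launch V₁=5·25/525=0.238095
k=0 src: V=0.2381
k=1 load: inc=0.238095, refl=0.238095·0.846154=0.2015; V=0.000000+0.238095+0.201465=0.4396
k=2 src: inc=0.201465, refl=0.201465·0.904762=0.1823; V=0.238095+0.201465+0.182278=0.6218
k=3 load: inc=0.182278, refl=0.182278·0.846154=0.1542; V=0.439560+0.182278+0.154235=0.7761
k=4 src: inc=0.154235, refl=0.154235·0.904762=0.1395; V=0.621838+0.154235+0.139546=0.9156
k=5 load: inc=0.139546, refl=0.139546·0.846154=0.1181; V=0.776074+0.139546+0.118078=1.0337
k=6 src: inc=0.118078, refl=0.118078·0.904762=0.1068; V=0.915620+0.118078+0.106832=1.1405
k=7 load: inc=0.106832, refl=0.106832·0.846154=0.0904; V=1.033697+0.106832+0.090396=1.2309
k=8 src: inc=0.090396, refl=0.090396·0.904762=0.0818; V=1.140530+0.090396+0.081787=1.3127
k=9 load: inc=0.081787, refl=0.081787·0.846154=0.0692; V=1.230926+0.081787+0.069205=1.3819
k=10 src: inc=0.069205, refl=0.069205·0.904762=0.0626; V=1.312713+0.069205+0.062614=1.4445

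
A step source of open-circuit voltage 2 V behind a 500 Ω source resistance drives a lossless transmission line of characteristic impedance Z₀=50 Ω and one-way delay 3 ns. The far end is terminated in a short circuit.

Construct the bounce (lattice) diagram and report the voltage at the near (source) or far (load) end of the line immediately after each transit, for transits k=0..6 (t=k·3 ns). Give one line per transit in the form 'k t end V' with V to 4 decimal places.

Γ_L=-1.000000, Γ_S=0.818182; launch V₁=2·50/550=0.181818
k=0 src: V=0.1818
k=1 load: inc=0.181818, refl=0.181818·-1.000000=-0.1818; V=0.000000+0.181818+-0.181818=0.0000
k=2 src: inc=-0.181818, refl=-0.181818·0.818182=-0.1488; V=0.181818+-0.181818+-0.148760=-0.1488
k=3 load: inc=-0.148760, refl=-0.148760·-1.000000=0.1488; V=0.000000+-0.148760+0.148760=0.0000
k=4 src: inc=0.148760, refl=0.148760·0.818182=0.1217; V=-0.148760+0.148760+0.121713=0.1217
k=5 load: inc=0.121713, refl=0.121713·-1.000000=-0.1217; V=0.000000+0.121713+-0.121713=0.0000
k=6 src: inc=-0.121713, refl=-0.121713·0.818182=-0.0996; V=0.121713+-0.121713+-0.099583=-0.0996

0 0 source 0.1818
1 3 load 0.0000
2 6 source -0.1488
3 9 load 0.0000
4 12 source 0.1217
5 15 load 0.0000
6 18 source -0.0996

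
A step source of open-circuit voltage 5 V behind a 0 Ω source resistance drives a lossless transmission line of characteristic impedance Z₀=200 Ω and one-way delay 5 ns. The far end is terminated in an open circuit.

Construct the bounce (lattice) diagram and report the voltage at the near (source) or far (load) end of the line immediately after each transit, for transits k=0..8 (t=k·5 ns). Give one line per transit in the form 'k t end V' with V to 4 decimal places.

Γ_L=1.000000, Γ_S=-1.000000; launch V₁=5·200/200=5.000000
k=0 src: V=5.0000
k=1 load: inc=5.000000, refl=5.000000·1.000000=5.0000; V=0.000000+5.000000+5.000000=10.0000
k=2 src: inc=5.000000, refl=5.000000·-1.000000=-5.0000; V=5.000000+5.000000+-5.000000=5.0000
k=3 load: inc=-5.000000, refl=-5.000000·1.000000=-5.0000; V=10.000000+-5.000000+-5.000000=0.0000
k=4 src: inc=-5.000000, refl=-5.000000·-1.000000=5.0000; V=5.000000+-5.000000+5.000000=5.0000
k=5 load: inc=5.000000, refl=5.000000·1.000000=5.0000; V=0.000000+5.000000+5.000000=10.0000
k=6 src: inc=5.000000, refl=5.000000·-1.000000=-5.0000; V=5.000000+5.000000+-5.000000=5.0000
k=7 load: inc=-5.000000, refl=-5.000000·1.000000=-5.0000; V=10.000000+-5.000000+-5.000000=0.0000
k=8 src: inc=-5.000000, refl=-5.000000·-1.000000=5.0000; V=5.000000+-5.000000+5.000000=5.0000

0 0 source 5.0000
1 5 load 10.0000
2 10 source 5.0000
3 15 load 0.0000
4 20 source 5.0000
5 25 load 10.0000
6 30 source 5.0000
7 35 load 0.0000
8 40 source 5.0000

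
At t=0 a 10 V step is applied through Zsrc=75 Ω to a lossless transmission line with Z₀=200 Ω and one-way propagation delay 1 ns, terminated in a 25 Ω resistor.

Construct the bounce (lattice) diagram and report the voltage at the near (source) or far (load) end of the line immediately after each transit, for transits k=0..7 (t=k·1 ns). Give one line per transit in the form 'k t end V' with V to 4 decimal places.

0 0 source 7.2727
1 1 load 1.6162
2 2 source 4.1873
3 3 load 2.1875
4 4 source 3.0965
5 5 load 2.3895
6 6 source 2.7109
7 7 load 2.4609

Γ_L=-0.777778, Γ_S=-0.454545; launch V₁=10·200/275=7.272727
k=0 src: V=7.2727
k=1 load: inc=7.272727, refl=7.272727·-0.777778=-5.6566; V=0.000000+7.272727+-5.656566=1.6162
k=2 src: inc=-5.656566, refl=-5.656566·-0.454545=2.5712; V=7.272727+-5.656566+2.571166=4.1873
k=3 load: inc=2.571166, refl=2.571166·-0.777778=-1.9998; V=1.616162+2.571166+-1.999796=2.1875
k=4 src: inc=-1.999796, refl=-1.999796·-0.454545=0.9090; V=4.187328+-1.999796+0.908998=3.0965
k=5 load: inc=0.908998, refl=0.908998·-0.777778=-0.7070; V=2.187532+0.908998+-0.706999=2.3895
k=6 src: inc=-0.706999, refl=-0.706999·-0.454545=0.3214; V=3.096530+-0.706999+0.321363=2.7109
k=7 load: inc=0.321363, refl=0.321363·-0.777778=-0.2499; V=2.389531+0.321363+-0.249949=2.4609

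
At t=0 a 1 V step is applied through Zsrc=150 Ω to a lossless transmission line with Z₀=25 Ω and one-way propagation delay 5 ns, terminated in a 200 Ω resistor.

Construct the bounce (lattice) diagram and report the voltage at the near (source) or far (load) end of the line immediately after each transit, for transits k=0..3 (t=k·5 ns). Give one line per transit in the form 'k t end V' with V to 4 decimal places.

0 0 source 0.1429
1 5 load 0.2540
2 10 source 0.3333
3 15 load 0.3951

Γ_L=0.777778, Γ_S=0.714286; launch V₁=1·25/175=0.142857
k=0 src: V=0.1429
k=1 load: inc=0.142857, refl=0.142857·0.777778=0.1111; V=0.000000+0.142857+0.111111=0.2540
k=2 src: inc=0.111111, refl=0.111111·0.714286=0.0794; V=0.142857+0.111111+0.079365=0.3333
k=3 load: inc=0.079365, refl=0.079365·0.777778=0.0617; V=0.253968+0.079365+0.061728=0.3951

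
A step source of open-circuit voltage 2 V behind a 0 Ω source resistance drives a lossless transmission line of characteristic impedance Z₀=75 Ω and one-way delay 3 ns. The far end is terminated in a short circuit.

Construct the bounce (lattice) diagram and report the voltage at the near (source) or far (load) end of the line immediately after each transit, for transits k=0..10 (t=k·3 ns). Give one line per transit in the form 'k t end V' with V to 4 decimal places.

Γ_L=-1.000000, Γ_S=-1.000000; launch V₁=2·75/75=2.000000
k=0 src: V=2.0000
k=1 load: inc=2.000000, refl=2.000000·-1.000000=-2.0000; V=0.000000+2.000000+-2.000000=0.0000
k=2 src: inc=-2.000000, refl=-2.000000·-1.000000=2.0000; V=2.000000+-2.000000+2.000000=2.0000
k=3 load: inc=2.000000, refl=2.000000·-1.000000=-2.0000; V=0.000000+2.000000+-2.000000=0.0000
k=4 src: inc=-2.000000, refl=-2.000000·-1.000000=2.0000; V=2.000000+-2.000000+2.000000=2.0000
k=5 load: inc=2.000000, refl=2.000000·-1.000000=-2.0000; V=0.000000+2.000000+-2.000000=0.0000
k=6 src: inc=-2.000000, refl=-2.000000·-1.000000=2.0000; V=2.000000+-2.000000+2.000000=2.0000
k=7 load: inc=2.000000, refl=2.000000·-1.000000=-2.0000; V=0.000000+2.000000+-2.000000=0.0000
k=8 src: inc=-2.000000, refl=-2.000000·-1.000000=2.0000; V=2.000000+-2.000000+2.000000=2.0000
k=9 load: inc=2.000000, refl=2.000000·-1.000000=-2.0000; V=0.000000+2.000000+-2.000000=0.0000
k=10 src: inc=-2.000000, refl=-2.000000·-1.000000=2.0000; V=2.000000+-2.000000+2.000000=2.0000

0 0 source 2.0000
1 3 load 0.0000
2 6 source 2.0000
3 9 load 0.0000
4 12 source 2.0000
5 15 load 0.0000
6 18 source 2.0000
7 21 load 0.0000
8 24 source 2.0000
9 27 load 0.0000
10 30 source 2.0000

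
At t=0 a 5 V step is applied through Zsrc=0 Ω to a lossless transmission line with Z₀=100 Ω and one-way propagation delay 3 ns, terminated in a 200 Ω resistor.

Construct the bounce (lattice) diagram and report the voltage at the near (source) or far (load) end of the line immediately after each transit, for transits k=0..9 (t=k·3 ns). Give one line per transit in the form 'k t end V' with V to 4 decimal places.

Γ_L=0.333333, Γ_S=-1.000000; launch V₁=5·100/100=5.000000
k=0 src: V=5.0000
k=1 load: inc=5.000000, refl=5.000000·0.333333=1.6667; V=0.000000+5.000000+1.666667=6.6667
k=2 src: inc=1.666667, refl=1.666667·-1.000000=-1.6667; V=5.000000+1.666667+-1.666667=5.0000
k=3 load: inc=-1.666667, refl=-1.666667·0.333333=-0.5556; V=6.666667+-1.666667+-0.555556=4.4444
k=4 src: inc=-0.555556, refl=-0.555556·-1.000000=0.5556; V=5.000000+-0.555556+0.555556=5.0000
k=5 load: inc=0.555556, refl=0.555556·0.333333=0.1852; V=4.444444+0.555556+0.185185=5.1852
k=6 src: inc=0.185185, refl=0.185185·-1.000000=-0.1852; V=5.000000+0.185185+-0.185185=5.0000
k=7 load: inc=-0.185185, refl=-0.185185·0.333333=-0.0617; V=5.185185+-0.185185+-0.061728=4.9383
k=8 src: inc=-0.061728, refl=-0.061728·-1.000000=0.0617; V=5.000000+-0.061728+0.061728=5.0000
k=9 load: inc=0.061728, refl=0.061728·0.333333=0.0206; V=4.938272+0.061728+0.020576=5.0206

0 0 source 5.0000
1 3 load 6.6667
2 6 source 5.0000
3 9 load 4.4444
4 12 source 5.0000
5 15 load 5.1852
6 18 source 5.0000
7 21 load 4.9383
8 24 source 5.0000
9 27 load 5.0206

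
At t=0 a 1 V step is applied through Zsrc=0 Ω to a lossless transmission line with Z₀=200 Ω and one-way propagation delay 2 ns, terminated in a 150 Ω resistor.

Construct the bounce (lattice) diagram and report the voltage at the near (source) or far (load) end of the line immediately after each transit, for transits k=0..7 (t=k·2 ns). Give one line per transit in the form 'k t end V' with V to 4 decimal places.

Γ_L=-0.142857, Γ_S=-1.000000; launch V₁=1·200/200=1.000000
k=0 src: V=1.0000
k=1 load: inc=1.000000, refl=1.000000·-0.142857=-0.1429; V=0.000000+1.000000+-0.142857=0.8571
k=2 src: inc=-0.142857, refl=-0.142857·-1.000000=0.1429; V=1.000000+-0.142857+0.142857=1.0000
k=3 load: inc=0.142857, refl=0.142857·-0.142857=-0.0204; V=0.857143+0.142857+-0.020408=0.9796
k=4 src: inc=-0.020408, refl=-0.020408·-1.000000=0.0204; V=1.000000+-0.020408+0.020408=1.0000
k=5 load: inc=0.020408, refl=0.020408·-0.142857=-0.0029; V=0.979592+0.020408+-0.002915=0.9971
k=6 src: inc=-0.002915, refl=-0.002915·-1.000000=0.0029; V=1.000000+-0.002915+0.002915=1.0000
k=7 load: inc=0.002915, refl=0.002915·-0.142857=-0.0004; V=0.997085+0.002915+-0.000416=0.9996

0 0 source 1.0000
1 2 load 0.8571
2 4 source 1.0000
3 6 load 0.9796
4 8 source 1.0000
5 10 load 0.9971
6 12 source 1.0000
7 14 load 0.9996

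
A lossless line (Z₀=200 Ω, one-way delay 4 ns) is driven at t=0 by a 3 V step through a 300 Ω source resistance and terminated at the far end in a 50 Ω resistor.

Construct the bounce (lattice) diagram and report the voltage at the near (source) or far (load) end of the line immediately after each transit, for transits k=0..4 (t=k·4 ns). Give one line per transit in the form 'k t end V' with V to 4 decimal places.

0 0 source 1.2000
1 4 load 0.4800
2 8 source 0.3360
3 12 load 0.4224
4 16 source 0.4397

Γ_L=-0.600000, Γ_S=0.200000; launch V₁=3·200/500=1.200000
k=0 src: V=1.2000
k=1 load: inc=1.200000, refl=1.200000·-0.600000=-0.7200; V=0.000000+1.200000+-0.720000=0.4800
k=2 src: inc=-0.720000, refl=-0.720000·0.200000=-0.1440; V=1.200000+-0.720000+-0.144000=0.3360
k=3 load: inc=-0.144000, refl=-0.144000·-0.600000=0.0864; V=0.480000+-0.144000+0.086400=0.4224
k=4 src: inc=0.086400, refl=0.086400·0.200000=0.0173; V=0.336000+0.086400+0.017280=0.4397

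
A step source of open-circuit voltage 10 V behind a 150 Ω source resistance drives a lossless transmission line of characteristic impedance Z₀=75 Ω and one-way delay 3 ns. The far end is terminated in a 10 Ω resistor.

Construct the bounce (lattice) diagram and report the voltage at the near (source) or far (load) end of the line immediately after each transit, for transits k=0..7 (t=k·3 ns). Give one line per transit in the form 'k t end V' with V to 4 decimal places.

0 0 source 3.3333
1 3 load 0.7843
2 6 source -0.0654
3 9 load 0.5844
4 12 source 0.8010
5 15 load 0.6354
6 18 source 0.5801
7 21 load 0.6224

Γ_L=-0.764706, Γ_S=0.333333; launch V₁=10·75/225=3.333333
k=0 src: V=3.3333
k=1 load: inc=3.333333, refl=3.333333·-0.764706=-2.5490; V=0.000000+3.333333+-2.549020=0.7843
k=2 src: inc=-2.549020, refl=-2.549020·0.333333=-0.8497; V=3.333333+-2.549020+-0.849673=-0.0654
k=3 load: inc=-0.849673, refl=-0.849673·-0.764706=0.6498; V=0.784314+-0.849673+0.649750=0.5844
k=4 src: inc=0.649750, refl=0.649750·0.333333=0.2166; V=-0.065359+0.649750+0.216583=0.8010
k=5 load: inc=0.216583, refl=0.216583·-0.764706=-0.1656; V=0.584391+0.216583+-0.165623=0.6354
k=6 src: inc=-0.165623, refl=-0.165623·0.333333=-0.0552; V=0.800974+-0.165623+-0.055208=0.5801
k=7 load: inc=-0.055208, refl=-0.055208·-0.764706=0.0422; V=0.635351+-0.055208+0.042218=0.6224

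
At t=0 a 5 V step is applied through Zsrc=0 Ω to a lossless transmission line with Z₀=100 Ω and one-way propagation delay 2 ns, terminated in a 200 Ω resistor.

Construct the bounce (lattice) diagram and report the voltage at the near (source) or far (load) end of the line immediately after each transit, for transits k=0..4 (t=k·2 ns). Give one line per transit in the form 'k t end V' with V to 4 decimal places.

0 0 source 5.0000
1 2 load 6.6667
2 4 source 5.0000
3 6 load 4.4444
4 8 source 5.0000

Γ_L=0.333333, Γ_S=-1.000000; launch V₁=5·100/100=5.000000
k=0 src: V=5.0000
k=1 load: inc=5.000000, refl=5.000000·0.333333=1.6667; V=0.000000+5.000000+1.666667=6.6667
k=2 src: inc=1.666667, refl=1.666667·-1.000000=-1.6667; V=5.000000+1.666667+-1.666667=5.0000
k=3 load: inc=-1.666667, refl=-1.666667·0.333333=-0.5556; V=6.666667+-1.666667+-0.555556=4.4444
k=4 src: inc=-0.555556, refl=-0.555556·-1.000000=0.5556; V=5.000000+-0.555556+0.555556=5.0000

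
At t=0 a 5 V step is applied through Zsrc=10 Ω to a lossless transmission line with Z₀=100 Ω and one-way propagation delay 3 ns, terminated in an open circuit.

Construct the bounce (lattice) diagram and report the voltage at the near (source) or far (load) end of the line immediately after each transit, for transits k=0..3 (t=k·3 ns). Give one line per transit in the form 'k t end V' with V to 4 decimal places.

0 0 source 4.5455
1 3 load 9.0909
2 6 source 5.3719
3 9 load 1.6529

Γ_L=1.000000, Γ_S=-0.818182; launch V₁=5·100/110=4.545455
k=0 src: V=4.5455
k=1 load: inc=4.545455, refl=4.545455·1.000000=4.5455; V=0.000000+4.545455+4.545455=9.0909
k=2 src: inc=4.545455, refl=4.545455·-0.818182=-3.7190; V=4.545455+4.545455+-3.719008=5.3719
k=3 load: inc=-3.719008, refl=-3.719008·1.000000=-3.7190; V=9.090909+-3.719008+-3.719008=1.6529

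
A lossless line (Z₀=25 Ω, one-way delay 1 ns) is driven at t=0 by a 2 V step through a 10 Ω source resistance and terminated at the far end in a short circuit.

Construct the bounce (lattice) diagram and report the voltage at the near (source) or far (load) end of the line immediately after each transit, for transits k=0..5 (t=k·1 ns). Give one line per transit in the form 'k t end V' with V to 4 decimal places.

0 0 source 1.4286
1 1 load 0.0000
2 2 source 0.6122
3 3 load 0.0000
4 4 source 0.2624
5 5 load 0.0000

Γ_L=-1.000000, Γ_S=-0.428571; launch V₁=2·25/35=1.428571
k=0 src: V=1.4286
k=1 load: inc=1.428571, refl=1.428571·-1.000000=-1.4286; V=0.000000+1.428571+-1.428571=0.0000
k=2 src: inc=-1.428571, refl=-1.428571·-0.428571=0.6122; V=1.428571+-1.428571+0.612245=0.6122
k=3 load: inc=0.612245, refl=0.612245·-1.000000=-0.6122; V=0.000000+0.612245+-0.612245=0.0000
k=4 src: inc=-0.612245, refl=-0.612245·-0.428571=0.2624; V=0.612245+-0.612245+0.262391=0.2624
k=5 load: inc=0.262391, refl=0.262391·-1.000000=-0.2624; V=0.000000+0.262391+-0.262391=0.0000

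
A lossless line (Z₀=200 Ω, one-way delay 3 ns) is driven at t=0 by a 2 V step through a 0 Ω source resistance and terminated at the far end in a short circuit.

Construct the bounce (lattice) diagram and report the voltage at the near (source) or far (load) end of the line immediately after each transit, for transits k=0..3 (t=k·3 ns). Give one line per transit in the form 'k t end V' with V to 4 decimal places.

0 0 source 2.0000
1 3 load 0.0000
2 6 source 2.0000
3 9 load 0.0000

Γ_L=-1.000000, Γ_S=-1.000000; launch V₁=2·200/200=2.000000
k=0 src: V=2.0000
k=1 load: inc=2.000000, refl=2.000000·-1.000000=-2.0000; V=0.000000+2.000000+-2.000000=0.0000
k=2 src: inc=-2.000000, refl=-2.000000·-1.000000=2.0000; V=2.000000+-2.000000+2.000000=2.0000
k=3 load: inc=2.000000, refl=2.000000·-1.000000=-2.0000; V=0.000000+2.000000+-2.000000=0.0000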